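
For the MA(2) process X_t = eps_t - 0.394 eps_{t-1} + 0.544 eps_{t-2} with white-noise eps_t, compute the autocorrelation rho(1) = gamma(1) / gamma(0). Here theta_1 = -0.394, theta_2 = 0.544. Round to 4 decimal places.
\rho(1) = -0.4192

For an MA(q) process with theta_0 = 1, the autocovariance is
  gamma(k) = sigma^2 * sum_{i=0..q-k} theta_i * theta_{i+k},
and rho(k) = gamma(k) / gamma(0). Sigma^2 cancels.
  numerator   = (1)*(-0.394) + (-0.394)*(0.544) = -0.608336.
  denominator = (1)^2 + (-0.394)^2 + (0.544)^2 = 1.451172.
  rho(1) = -0.608336 / 1.451172 = -0.4192.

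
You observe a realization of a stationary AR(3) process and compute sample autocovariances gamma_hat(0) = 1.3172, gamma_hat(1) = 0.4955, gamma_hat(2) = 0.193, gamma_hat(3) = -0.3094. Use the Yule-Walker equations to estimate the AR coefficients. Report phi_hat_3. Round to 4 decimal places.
\hat\phi_{3} = -0.3400

The Yule-Walker equations for an AR(p) process read, in matrix form,
  Gamma_p phi = r_p,   with   (Gamma_p)_{ij} = gamma(|i - j|),
                       (r_p)_i = gamma(i),   i,j = 1..p.
Substitute the sample gammas (Toeplitz matrix and right-hand side of size 3):
  Gamma_p = [[1.3172, 0.4955, 0.193], [0.4955, 1.3172, 0.4955], [0.193, 0.4955, 1.3172]]
  r_p     = [0.4955, 0.193, -0.3094]
Written out (R1..R3):
  (R1) 1.3172 phi_1 + 0.4955 phi_2 + 0.193 phi_3 = 0.4955
  (R2) 0.4955 phi_1 + 1.3172 phi_2 + 0.4955 phi_3 = 0.193
  (R3) 0.193 phi_1 + 0.4955 phi_2 + 1.3172 phi_3 = -0.3094
Gaussian elimination:
  R2 <- R2 - (0.4955/1.3172) R1 = R2 - (0.376177) R1:  1.130804 phi_2 + 0.422898 phi_3 = 0.006604
  R3 <- R3 - (0.193/1.3172) R1 = R3 - (0.146523) R1:  0.422898 phi_2 + 1.288921 phi_3 = -0.382002
  R3 <- R3 - (0.422898/1.130804) R2 = R3 - (0.37398) R2:  1.130766 phi_3 = -0.384472
Back-substitution:
  phi_hat_3 = -0.384472 / 1.130766 = -0.34001
  phi_hat_2 = (0.006604 - (0.422898)(-0.34001)) / 1.130804 = 0.132997
  phi_hat_1 = (0.4955 - (0.4955)(0.132997) - (0.193)(-0.34001)) / 1.3172 = 0.375966
So phi_hat = [0.3760, 0.1330, -0.3400].
Therefore phi_hat_3 = -0.3400.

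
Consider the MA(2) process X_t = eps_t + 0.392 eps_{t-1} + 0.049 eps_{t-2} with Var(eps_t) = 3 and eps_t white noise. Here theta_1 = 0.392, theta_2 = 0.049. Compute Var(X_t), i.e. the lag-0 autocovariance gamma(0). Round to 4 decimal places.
\gamma(0) = 3.4682

For an MA(q) process X_t = eps_t + sum_i theta_i eps_{t-i} with
Var(eps_t) = sigma^2, the variance is
  gamma(0) = sigma^2 * (1 + sum_i theta_i^2).
  sum_i theta_i^2 = (0.392)^2 + (0.049)^2 = 0.153664 + 0.002401 = 0.156065.
  gamma(0) = 3 * (1 + 0.156065) = 3 * 1.156065 = 3.468195, which rounds to 3.4682.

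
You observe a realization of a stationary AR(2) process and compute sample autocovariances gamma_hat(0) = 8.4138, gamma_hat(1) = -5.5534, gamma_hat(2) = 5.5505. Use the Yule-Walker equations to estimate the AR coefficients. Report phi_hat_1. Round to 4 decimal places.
\hat\phi_{1} = -0.3980

The Yule-Walker equations for an AR(p) process read, in matrix form,
  Gamma_p phi = r_p,   with   (Gamma_p)_{ij} = gamma(|i - j|),
                       (r_p)_i = gamma(i),   i,j = 1..p.
Substitute the sample gammas (Toeplitz matrix and right-hand side of size 2):
  Gamma_p = [[8.4138, -5.5534], [-5.5534, 8.4138]]
  r_p     = [-5.5534, 5.5505]
Written out:
  8.4138 phi_1 - 5.5534 phi_2 = -5.5534
  -5.5534 phi_1 + 8.4138 phi_2 = 5.5505
Solve by Cramer's rule:
  det = gamma(0)^2 - gamma(1)^2 = (8.4138)^2 - (-5.5534)^2 = 70.79203044 - 30.84025156 = 39.95177888
  phi_hat_1 = [gamma(1) gamma(0) - gamma(1) gamma(2)] / det = [(-5.5534)(8.4138) - (-5.5534)(5.5505)] / 39.95177888 = -15.90105022 / 39.95177888 = -0.398
  phi_hat_2 = [gamma(0) gamma(2) - gamma(1)^2] / det = [(8.4138)(5.5505) - (-5.5534)^2] / 39.95177888 = 15.86054534 / 39.95177888 = 0.397
So phi_hat = [-0.3980, 0.3970].
Therefore phi_hat_1 = -0.3980.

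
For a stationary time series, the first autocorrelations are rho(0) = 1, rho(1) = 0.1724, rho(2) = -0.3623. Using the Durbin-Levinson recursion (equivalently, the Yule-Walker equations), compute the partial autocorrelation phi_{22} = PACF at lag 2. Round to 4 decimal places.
\phi_{22} = -0.4040

The PACF at lag k is phi_{kk}, the last component of the solution
to the Yule-Walker system G_k phi = r_k where
  (G_k)_{ij} = rho(|i - j|), (r_k)_i = rho(i), i,j = 1..k.
Equivalently, Durbin-Levinson gives phi_{kk} iteratively:
  phi_{11} = rho(1)
  phi_{kk} = [rho(k) - sum_{j=1..k-1} phi_{k-1,j} rho(k-j)]
            / [1 - sum_{j=1..k-1} phi_{k-1,j} rho(j)],
  phi_{k,j} = phi_{k-1,j} - phi_{kk} phi_{k-1,k-j},  j = 1..k-1.
Step k = 1:
  phi_11 = rho(1) = 0.1724.
Step k = 2:
  phi_22 = [rho(2) - phi_11 rho(1)] / [1 - phi_11 rho(1)] = [-0.3623 - (0.1724)(0.1724)] / [1 - (0.1724)(0.1724)]
         = -0.39202176 / 0.97027824 = -0.404.
Therefore phi_{22} = -0.4040.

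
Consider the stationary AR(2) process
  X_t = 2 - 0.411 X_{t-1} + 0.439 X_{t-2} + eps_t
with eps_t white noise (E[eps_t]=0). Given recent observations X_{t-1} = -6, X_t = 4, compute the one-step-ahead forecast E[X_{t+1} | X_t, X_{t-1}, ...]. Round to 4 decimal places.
E[X_{t+1} \mid \mathcal F_t] = -2.2780

For an AR(p) model X_t = c + sum_i phi_i X_{t-i} + eps_t, the
one-step-ahead conditional mean is
  E[X_{t+1} | X_t, ...] = c + sum_i phi_i X_{t+1-i}.
Substitute known values:
  E[X_{t+1} | ...] = 2 + (-0.411) * (4) + (0.439) * (-6)
                   = -2.2780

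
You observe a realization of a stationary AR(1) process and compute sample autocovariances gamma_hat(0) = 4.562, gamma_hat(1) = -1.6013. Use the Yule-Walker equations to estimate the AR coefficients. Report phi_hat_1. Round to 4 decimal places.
\hat\phi_{1} = -0.3510

The Yule-Walker equations for an AR(p) process read, in matrix form,
  Gamma_p phi = r_p,   with   (Gamma_p)_{ij} = gamma(|i - j|),
                       (r_p)_i = gamma(i),   i,j = 1..p.
Substitute the sample gammas (Toeplitz matrix and right-hand side of size 1):
  Gamma_p = [[4.562]]
  r_p     = [-1.6013]
With p = 1 this is the single equation gamma(0) phi_1 = gamma(1):
  phi_hat_1 = gamma(1) / gamma(0) = -1.6013 / 4.562 = -0.3510.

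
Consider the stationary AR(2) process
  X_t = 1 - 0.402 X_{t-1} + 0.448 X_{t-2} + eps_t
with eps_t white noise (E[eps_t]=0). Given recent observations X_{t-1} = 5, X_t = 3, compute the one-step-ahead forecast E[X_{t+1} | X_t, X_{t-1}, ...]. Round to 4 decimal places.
E[X_{t+1} \mid \mathcal F_t] = 2.0340

For an AR(p) model X_t = c + sum_i phi_i X_{t-i} + eps_t, the
one-step-ahead conditional mean is
  E[X_{t+1} | X_t, ...] = c + sum_i phi_i X_{t+1-i}.
Substitute known values:
  E[X_{t+1} | ...] = 1 + (-0.402) * (3) + (0.448) * (5)
                   = 2.0340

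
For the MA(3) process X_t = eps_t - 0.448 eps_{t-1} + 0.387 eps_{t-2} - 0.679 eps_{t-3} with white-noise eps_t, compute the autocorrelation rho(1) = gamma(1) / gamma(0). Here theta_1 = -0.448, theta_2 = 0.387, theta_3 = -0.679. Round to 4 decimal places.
\rho(1) = -0.4881

For an MA(q) process with theta_0 = 1, the autocovariance is
  gamma(k) = sigma^2 * sum_{i=0..q-k} theta_i * theta_{i+k},
and rho(k) = gamma(k) / gamma(0). Sigma^2 cancels.
  numerator   = (1)*(-0.448) + (-0.448)*(0.387) + (0.387)*(-0.679) = -0.884149.
  denominator = (1)^2 + (-0.448)^2 + (0.387)^2 + (-0.679)^2 = 1.811514.
  rho(1) = -0.884149 / 1.811514 = -0.4881.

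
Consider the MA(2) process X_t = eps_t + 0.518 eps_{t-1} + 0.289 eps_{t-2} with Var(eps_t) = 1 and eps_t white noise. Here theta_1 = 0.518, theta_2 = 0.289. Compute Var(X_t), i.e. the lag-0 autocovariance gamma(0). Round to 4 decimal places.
\gamma(0) = 1.3518

For an MA(q) process X_t = eps_t + sum_i theta_i eps_{t-i} with
Var(eps_t) = sigma^2, the variance is
  gamma(0) = sigma^2 * (1 + sum_i theta_i^2).
  sum_i theta_i^2 = (0.518)^2 + (0.289)^2 = 0.268324 + 0.083521 = 0.351845.
  gamma(0) = 1 * (1 + 0.351845) = 1 * 1.351845 = 1.351845, which rounds to 1.3518.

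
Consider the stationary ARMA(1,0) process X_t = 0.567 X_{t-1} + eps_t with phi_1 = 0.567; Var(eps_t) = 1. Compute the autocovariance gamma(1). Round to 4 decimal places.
\gamma(1) = 0.8357

Multiply the model equation by X_{t-k} and take expectations. With theta_0 = psi_0 = 1 and psi_j the MA(infinity) weights, this gives
  gamma(k) - sum_i phi_i gamma(k-i) = c_k,
  c_k = sigma^2 * sum_{j=k..q} theta_j psi_{j-k}   (c_k = 0 for k > q),
using gamma(-m) = gamma(m).
Pure AR (q = 0): c_0 = sigma^2 = 1, c_k = 0 for k >= 1.
Equations for k = 0 and k = 1 (AR order 1):
  gamma(0) = phi_1 gamma(1) + c_0
  gamma(1) = phi_1 gamma(0) + c_1
Substituting the second into the first: gamma(0) (1 - phi_1^2) = c_0 + phi_1 c_1, so
  gamma(0) = c_0 / (1 - phi_1^2) = 1 / (1 - (0.567)^2) = 1 / 0.678511 = 1.473815.
  gamma(1) = phi_1 gamma(0) = (0.567)(1.473815) = 0.835653.
Therefore gamma(1) = 0.8357 (to 4 decimal places).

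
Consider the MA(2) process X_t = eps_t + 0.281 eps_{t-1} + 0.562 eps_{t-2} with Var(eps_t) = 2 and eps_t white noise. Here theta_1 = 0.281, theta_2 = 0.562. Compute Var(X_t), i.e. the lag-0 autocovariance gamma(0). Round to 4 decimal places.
\gamma(0) = 2.7896

For an MA(q) process X_t = eps_t + sum_i theta_i eps_{t-i} with
Var(eps_t) = sigma^2, the variance is
  gamma(0) = sigma^2 * (1 + sum_i theta_i^2).
  sum_i theta_i^2 = (0.281)^2 + (0.562)^2 = 0.078961 + 0.315844 = 0.394805.
  gamma(0) = 2 * (1 + 0.394805) = 2 * 1.394805 = 2.78961, which rounds to 2.7896.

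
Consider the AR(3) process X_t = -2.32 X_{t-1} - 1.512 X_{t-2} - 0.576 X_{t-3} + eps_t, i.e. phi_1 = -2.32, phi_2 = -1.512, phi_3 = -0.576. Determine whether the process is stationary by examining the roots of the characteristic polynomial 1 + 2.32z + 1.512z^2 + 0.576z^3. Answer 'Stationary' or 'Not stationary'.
\text{Not stationary}

The AR(p) characteristic polynomial is P(z) = 1 + 2.32z + 1.512z^2 + 0.576z^3.
Stationarity requires all roots to lie outside the unit circle, i.e. |z| > 1 for every root.
Degree 3: look for a simple real root z0 first, then factor out (1 - z/z0) and solve the remaining quadratic.
Testing z0 = -0.625: P(-0.625) = 1 + (2.32)(-0.625) + (1.512)(-0.625)^2 + (0.576)(-0.625)^3
  = 1 + (-1.45) + (0.590625) + (-0.140625) = 0.  So z_0 = -0.625 is a root, |z_0| = 0.625.
Divide out the factor (1 + 1.6 z) = (1 - z/z0) (since 1/z0 = -1.6):
  P(z) = (1 + 1.6 z)(1 + (0.72) z + (0.36) z^2)
  [check: z-coef 0.72 - (-1.6) = 2.32; z^2-coef 0.36 - (-1.6)(0.72) = 1.512; z^3-coef -(-1.6)(0.36) = 0.576.]
Remaining roots from the quadratic factor 1 + (0.72) z + (0.36) z^2:
  Set 1 + (0.72) z + (0.36) z^2 = 0, i.e. a z^2 + b z + c = 0 with a = 0.36, b = 0.72, c = 1.
  Discriminant D = b^2 - 4ac = (0.72)^2 - 4*(0.36)*1 = 0.5184 - (1.44) = -0.9216.
  D < 0, so the roots are the complex-conjugate pair z = (-b +/- i sqrt(-D)) / (2a) = -1 +/- 1.3333i.
  For a conjugate pair |z|^2 = z * conj(z) = (product of roots) = c/a = 1/(0.36) = 2.777778, so |z| = sqrt(2.777778) = 1.6667 for both roots.
Moduli of all roots: 0.6250, 1.6667, 1.6667.
All moduli strictly greater than 1? No.
Verdict: Not stationary.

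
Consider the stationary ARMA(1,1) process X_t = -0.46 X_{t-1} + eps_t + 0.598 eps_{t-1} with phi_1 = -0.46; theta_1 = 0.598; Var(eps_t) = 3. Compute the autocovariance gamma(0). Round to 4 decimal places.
\gamma(0) = 3.0725

Multiply the model equation by X_{t-k} and take expectations. With theta_0 = psi_0 = 1 and psi_j the MA(infinity) weights, this gives
  gamma(k) - sum_i phi_i gamma(k-i) = c_k,
  c_k = sigma^2 * sum_{j=k..q} theta_j psi_{j-k}   (c_k = 0 for k > q),
using gamma(-m) = gamma(m).
psi-weights needed (psi_j = theta_j + sum_i phi_i psi_{j-i}):
  psi_1 = theta_1 + phi_1 = 0.598 + (-0.46) = 0.138
Right-hand sides:
  c_0 = sigma^2 (1 + theta_1 psi_1) = 3 * (1 + (0.598)(0.138)) = 3 * 1.082524 = 3.247572
  c_1 = sigma^2 theta_1 = 3 * (0.598) = 1.794
  c_2 = 0
Equations for k = 0 and k = 1 (AR order 1):
  gamma(0) = phi_1 gamma(1) + c_0
  gamma(1) = phi_1 gamma(0) + c_1
Substituting the second into the first: gamma(0) (1 - phi_1^2) = c_0 + phi_1 c_1, so
  gamma(0) = (c_0 + phi_1 c_1) / (1 - phi_1^2) = (3.247572 + (-0.46)(1.794)) / (1 - (-0.46)^2) = 2.422332 / 0.7884 = 3.072466.
Therefore gamma(0) = 3.0725 (to 4 decimal places).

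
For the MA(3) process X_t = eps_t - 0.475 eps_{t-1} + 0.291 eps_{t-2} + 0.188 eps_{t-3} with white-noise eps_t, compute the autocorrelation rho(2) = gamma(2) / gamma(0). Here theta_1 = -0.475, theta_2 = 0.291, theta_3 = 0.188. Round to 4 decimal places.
\rho(2) = 0.1499

For an MA(q) process with theta_0 = 1, the autocovariance is
  gamma(k) = sigma^2 * sum_{i=0..q-k} theta_i * theta_{i+k},
and rho(k) = gamma(k) / gamma(0). Sigma^2 cancels.
  numerator   = (1)*(0.291) + (-0.475)*(0.188) = 0.2017.
  denominator = (1)^2 + (-0.475)^2 + (0.291)^2 + (0.188)^2 = 1.34565.
  rho(2) = 0.2017 / 1.34565 = 0.1499.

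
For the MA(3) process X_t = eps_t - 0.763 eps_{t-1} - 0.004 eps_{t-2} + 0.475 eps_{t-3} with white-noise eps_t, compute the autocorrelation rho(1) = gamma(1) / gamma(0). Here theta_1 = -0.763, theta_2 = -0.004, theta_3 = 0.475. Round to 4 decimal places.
\rho(1) = -0.4214

For an MA(q) process with theta_0 = 1, the autocovariance is
  gamma(k) = sigma^2 * sum_{i=0..q-k} theta_i * theta_{i+k},
and rho(k) = gamma(k) / gamma(0). Sigma^2 cancels.
  numerator   = (1)*(-0.763) + (-0.763)*(-0.004) + (-0.004)*(0.475) = -0.761848.
  denominator = (1)^2 + (-0.763)^2 + (-0.004)^2 + (0.475)^2 = 1.80781.
  rho(1) = -0.761848 / 1.80781 = -0.4214.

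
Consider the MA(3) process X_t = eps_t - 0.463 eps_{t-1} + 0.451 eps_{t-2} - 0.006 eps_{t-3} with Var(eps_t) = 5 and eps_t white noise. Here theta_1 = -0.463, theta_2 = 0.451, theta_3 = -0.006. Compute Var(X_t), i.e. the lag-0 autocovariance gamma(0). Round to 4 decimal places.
\gamma(0) = 7.0890

For an MA(q) process X_t = eps_t + sum_i theta_i eps_{t-i} with
Var(eps_t) = sigma^2, the variance is
  gamma(0) = sigma^2 * (1 + sum_i theta_i^2).
  sum_i theta_i^2 = (-0.463)^2 + (0.451)^2 + (-0.006)^2 = 0.214369 + 0.203401 + 0.000036 = 0.417806.
  gamma(0) = 5 * (1 + 0.417806) = 5 * 1.417806 = 7.08903, which rounds to 7.0890.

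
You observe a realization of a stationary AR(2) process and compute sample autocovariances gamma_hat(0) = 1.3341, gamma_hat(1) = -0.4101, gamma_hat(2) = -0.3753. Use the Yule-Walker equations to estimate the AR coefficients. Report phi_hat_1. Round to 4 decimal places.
\hat\phi_{1} = -0.4350

The Yule-Walker equations for an AR(p) process read, in matrix form,
  Gamma_p phi = r_p,   with   (Gamma_p)_{ij} = gamma(|i - j|),
                       (r_p)_i = gamma(i),   i,j = 1..p.
Substitute the sample gammas (Toeplitz matrix and right-hand side of size 2):
  Gamma_p = [[1.3341, -0.4101], [-0.4101, 1.3341]]
  r_p     = [-0.4101, -0.3753]
Written out:
  1.3341 phi_1 - 0.4101 phi_2 = -0.4101
  -0.4101 phi_1 + 1.3341 phi_2 = -0.3753
Solve by Cramer's rule:
  det = gamma(0)^2 - gamma(1)^2 = (1.3341)^2 - (-0.4101)^2 = 1.77982281 - 0.16818201 = 1.6116408
  phi_hat_1 = [gamma(1) gamma(0) - gamma(1) gamma(2)] / det = [(-0.4101)(1.3341) - (-0.4101)(-0.3753)] / 1.6116408 = -0.70102494 / 1.6116408 = -0.435
  phi_hat_2 = [gamma(0) gamma(2) - gamma(1)^2] / det = [(1.3341)(-0.3753) - (-0.4101)^2] / 1.6116408 = -0.66886974 / 1.6116408 = -0.415
So phi_hat = [-0.4350, -0.4150].
Therefore phi_hat_1 = -0.4350.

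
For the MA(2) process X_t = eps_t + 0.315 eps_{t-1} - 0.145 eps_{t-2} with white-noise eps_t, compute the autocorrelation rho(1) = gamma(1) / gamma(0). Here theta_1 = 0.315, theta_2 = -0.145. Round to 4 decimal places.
\rho(1) = 0.2404

For an MA(q) process with theta_0 = 1, the autocovariance is
  gamma(k) = sigma^2 * sum_{i=0..q-k} theta_i * theta_{i+k},
and rho(k) = gamma(k) / gamma(0). Sigma^2 cancels.
  numerator   = (1)*(0.315) + (0.315)*(-0.145) = 0.269325.
  denominator = (1)^2 + (0.315)^2 + (-0.145)^2 = 1.12025.
  rho(1) = 0.269325 / 1.12025 = 0.2404.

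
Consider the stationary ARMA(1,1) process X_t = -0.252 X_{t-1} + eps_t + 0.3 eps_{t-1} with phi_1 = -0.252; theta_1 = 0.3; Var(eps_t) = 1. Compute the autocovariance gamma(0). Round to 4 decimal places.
\gamma(0) = 1.0025

Multiply the model equation by X_{t-k} and take expectations. With theta_0 = psi_0 = 1 and psi_j the MA(infinity) weights, this gives
  gamma(k) - sum_i phi_i gamma(k-i) = c_k,
  c_k = sigma^2 * sum_{j=k..q} theta_j psi_{j-k}   (c_k = 0 for k > q),
using gamma(-m) = gamma(m).
psi-weights needed (psi_j = theta_j + sum_i phi_i psi_{j-i}):
  psi_1 = theta_1 + phi_1 = 0.3 + (-0.252) = 0.048
Right-hand sides:
  c_0 = sigma^2 (1 + theta_1 psi_1) = 1 * (1 + (0.3)(0.048)) = 1 * 1.0144 = 1.0144
  c_1 = sigma^2 theta_1 = 1 * (0.3) = 0.3
  c_2 = 0
Equations for k = 0 and k = 1 (AR order 1):
  gamma(0) = phi_1 gamma(1) + c_0
  gamma(1) = phi_1 gamma(0) + c_1
Substituting the second into the first: gamma(0) (1 - phi_1^2) = c_0 + phi_1 c_1, so
  gamma(0) = (c_0 + phi_1 c_1) / (1 - phi_1^2) = (1.0144 + (-0.252)(0.3)) / (1 - (-0.252)^2) = 0.9388 / 0.936496 = 1.00246.
Therefore gamma(0) = 1.0025 (to 4 decimal places).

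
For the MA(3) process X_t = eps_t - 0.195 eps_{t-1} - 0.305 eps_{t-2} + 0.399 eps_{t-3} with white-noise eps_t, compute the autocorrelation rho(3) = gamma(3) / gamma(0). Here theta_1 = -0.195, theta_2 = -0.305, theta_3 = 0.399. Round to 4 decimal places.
\rho(3) = 0.3092

For an MA(q) process with theta_0 = 1, the autocovariance is
  gamma(k) = sigma^2 * sum_{i=0..q-k} theta_i * theta_{i+k},
and rho(k) = gamma(k) / gamma(0). Sigma^2 cancels.
  numerator   = (1)*(0.399) = 0.399.
  denominator = (1)^2 + (-0.195)^2 + (-0.305)^2 + (0.399)^2 = 1.290251.
  rho(3) = 0.399 / 1.290251 = 0.3092.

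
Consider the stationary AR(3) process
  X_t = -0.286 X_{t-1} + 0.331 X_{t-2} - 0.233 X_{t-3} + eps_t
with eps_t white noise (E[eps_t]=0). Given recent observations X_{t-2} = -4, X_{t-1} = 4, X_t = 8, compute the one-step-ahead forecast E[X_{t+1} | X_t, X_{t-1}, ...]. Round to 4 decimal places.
E[X_{t+1} \mid \mathcal F_t] = -0.0320

For an AR(p) model X_t = c + sum_i phi_i X_{t-i} + eps_t, the
one-step-ahead conditional mean is
  E[X_{t+1} | X_t, ...] = c + sum_i phi_i X_{t+1-i}.
Substitute known values:
  E[X_{t+1} | ...] = (-0.286) * (8) + (0.331) * (4) + (-0.233) * (-4)
                   = -0.0320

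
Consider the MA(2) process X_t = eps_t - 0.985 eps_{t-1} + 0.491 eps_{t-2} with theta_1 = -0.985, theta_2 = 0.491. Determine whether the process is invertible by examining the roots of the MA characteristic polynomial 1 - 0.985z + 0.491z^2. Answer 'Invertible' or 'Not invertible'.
\text{Invertible}

The MA(q) characteristic polynomial is P(z) = 1 - 0.985z + 0.491z^2.
Invertibility requires all roots to lie outside the unit circle, i.e. |z| > 1 for every root.
Set 1 + (-0.985) z + (0.491) z^2 = 0, i.e. a z^2 + b z + c = 0 with a = 0.491, b = -0.985, c = 1.
Discriminant D = b^2 - 4ac = (-0.985)^2 - 4*(0.491)*1 = 0.970225 - (1.964) = -0.993775.
D < 0, so the roots are the complex-conjugate pair z = (-b +/- i sqrt(-D)) / (2a) = 1.0031 +/- 1.0152i.
For a conjugate pair |z|^2 = z * conj(z) = (product of roots) = c/a = 1/(0.491) = 2.03666, so |z| = sqrt(2.03666) = 1.4271 for both roots.
Moduli of all roots: 1.4271, 1.4271.
All moduli strictly greater than 1? Yes.
Verdict: Invertible.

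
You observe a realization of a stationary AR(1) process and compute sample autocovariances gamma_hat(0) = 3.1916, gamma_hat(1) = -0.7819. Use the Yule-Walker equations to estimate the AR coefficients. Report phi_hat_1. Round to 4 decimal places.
\hat\phi_{1} = -0.2450

The Yule-Walker equations for an AR(p) process read, in matrix form,
  Gamma_p phi = r_p,   with   (Gamma_p)_{ij} = gamma(|i - j|),
                       (r_p)_i = gamma(i),   i,j = 1..p.
Substitute the sample gammas (Toeplitz matrix and right-hand side of size 1):
  Gamma_p = [[3.1916]]
  r_p     = [-0.7819]
With p = 1 this is the single equation gamma(0) phi_1 = gamma(1):
  phi_hat_1 = gamma(1) / gamma(0) = -0.7819 / 3.1916 = -0.2450.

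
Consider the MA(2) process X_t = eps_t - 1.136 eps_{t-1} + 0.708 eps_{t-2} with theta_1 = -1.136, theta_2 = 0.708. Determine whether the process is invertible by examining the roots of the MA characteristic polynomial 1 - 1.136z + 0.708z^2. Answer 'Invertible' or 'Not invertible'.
\text{Invertible}

The MA(q) characteristic polynomial is P(z) = 1 - 1.136z + 0.708z^2.
Invertibility requires all roots to lie outside the unit circle, i.e. |z| > 1 for every root.
Set 1 + (-1.136) z + (0.708) z^2 = 0, i.e. a z^2 + b z + c = 0 with a = 0.708, b = -1.136, c = 1.
Discriminant D = b^2 - 4ac = (-1.136)^2 - 4*(0.708)*1 = 1.290496 - (2.832) = -1.541504.
D < 0, so the roots are the complex-conjugate pair z = (-b +/- i sqrt(-D)) / (2a) = 0.8023 +/- 0.8768i.
For a conjugate pair |z|^2 = z * conj(z) = (product of roots) = c/a = 1/(0.708) = 1.412429, so |z| = sqrt(1.412429) = 1.1885 for both roots.
Moduli of all roots: 1.1885, 1.1885.
All moduli strictly greater than 1? Yes.
Verdict: Invertible.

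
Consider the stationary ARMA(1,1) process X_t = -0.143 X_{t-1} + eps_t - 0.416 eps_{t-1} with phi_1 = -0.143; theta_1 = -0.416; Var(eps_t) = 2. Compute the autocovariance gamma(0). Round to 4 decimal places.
\gamma(0) = 2.6380

Multiply the model equation by X_{t-k} and take expectations. With theta_0 = psi_0 = 1 and psi_j the MA(infinity) weights, this gives
  gamma(k) - sum_i phi_i gamma(k-i) = c_k,
  c_k = sigma^2 * sum_{j=k..q} theta_j psi_{j-k}   (c_k = 0 for k > q),
using gamma(-m) = gamma(m).
psi-weights needed (psi_j = theta_j + sum_i phi_i psi_{j-i}):
  psi_1 = theta_1 + phi_1 = -0.416 + (-0.143) = -0.559
Right-hand sides:
  c_0 = sigma^2 (1 + theta_1 psi_1) = 2 * (1 + (-0.416)(-0.559)) = 2 * 1.232544 = 2.465088
  c_1 = sigma^2 theta_1 = 2 * (-0.416) = -0.832
  c_2 = 0
Equations for k = 0 and k = 1 (AR order 1):
  gamma(0) = phi_1 gamma(1) + c_0
  gamma(1) = phi_1 gamma(0) + c_1
Substituting the second into the first: gamma(0) (1 - phi_1^2) = c_0 + phi_1 c_1, so
  gamma(0) = (c_0 + phi_1 c_1) / (1 - phi_1^2) = (2.465088 + (-0.143)(-0.832)) / (1 - (-0.143)^2) = 2.584064 / 0.979551 = 2.638009.
Therefore gamma(0) = 2.6380 (to 4 decimal places).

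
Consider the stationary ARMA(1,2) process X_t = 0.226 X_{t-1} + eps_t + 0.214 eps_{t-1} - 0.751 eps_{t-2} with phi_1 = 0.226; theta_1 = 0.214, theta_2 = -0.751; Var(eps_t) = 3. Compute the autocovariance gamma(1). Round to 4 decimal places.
\gamma(1) = 0.7633

Multiply the model equation by X_{t-k} and take expectations. With theta_0 = psi_0 = 1 and psi_j the MA(infinity) weights, this gives
  gamma(k) - sum_i phi_i gamma(k-i) = c_k,
  c_k = sigma^2 * sum_{j=k..q} theta_j psi_{j-k}   (c_k = 0 for k > q),
using gamma(-m) = gamma(m).
psi-weights needed (psi_j = theta_j + sum_i phi_i psi_{j-i}):
  psi_1 = theta_1 + phi_1 = 0.214 + (0.226) = 0.44
  psi_2 = theta_2 + phi_1 psi_1 = -0.751 + (0.226)(0.44) = -0.65156
Right-hand sides:
  c_0 = sigma^2 (1 + theta_1 psi_1 + theta_2 psi_2) = 3 * (1 + (0.214)(0.44) + (-0.751)(-0.65156)) = 3 * 1.583482 = 4.750445
  c_1 = sigma^2 (theta_1 + theta_2 psi_1) = 3 * (0.214 + (-0.751)(0.44)) = -0.34932
  c_2 = sigma^2 theta_2 = 3 * (-0.751) = -2.253
Equations for k = 0 and k = 1 (AR order 1):
  gamma(0) = phi_1 gamma(1) + c_0
  gamma(1) = phi_1 gamma(0) + c_1
Substituting the second into the first: gamma(0) (1 - phi_1^2) = c_0 + phi_1 c_1, so
  gamma(0) = (c_0 + phi_1 c_1) / (1 - phi_1^2) = (4.750445 + (0.226)(-0.34932)) / (1 - (0.226)^2) = 4.671498 / 0.948924 = 4.922943.
  gamma(1) = phi_1 gamma(0) + c_1 = (0.226)(4.922943) + (-0.34932) = 0.763265.
Therefore gamma(1) = 0.7633 (to 4 decimal places).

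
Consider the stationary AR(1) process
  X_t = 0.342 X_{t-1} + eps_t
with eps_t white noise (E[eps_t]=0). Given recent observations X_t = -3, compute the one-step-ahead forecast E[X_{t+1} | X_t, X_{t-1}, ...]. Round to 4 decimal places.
E[X_{t+1} \mid \mathcal F_t] = -1.0260

For an AR(p) model X_t = c + sum_i phi_i X_{t-i} + eps_t, the
one-step-ahead conditional mean is
  E[X_{t+1} | X_t, ...] = c + sum_i phi_i X_{t+1-i}.
Substitute known values:
  E[X_{t+1} | ...] = (0.342) * (-3)
                   = -1.0260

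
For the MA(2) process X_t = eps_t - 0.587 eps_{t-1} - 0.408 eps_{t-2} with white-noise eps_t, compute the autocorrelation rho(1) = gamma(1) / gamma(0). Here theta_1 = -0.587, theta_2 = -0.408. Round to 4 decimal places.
\rho(1) = -0.2300

For an MA(q) process with theta_0 = 1, the autocovariance is
  gamma(k) = sigma^2 * sum_{i=0..q-k} theta_i * theta_{i+k},
and rho(k) = gamma(k) / gamma(0). Sigma^2 cancels.
  numerator   = (1)*(-0.587) + (-0.587)*(-0.408) = -0.347504.
  denominator = (1)^2 + (-0.587)^2 + (-0.408)^2 = 1.511033.
  rho(1) = -0.347504 / 1.511033 = -0.2300.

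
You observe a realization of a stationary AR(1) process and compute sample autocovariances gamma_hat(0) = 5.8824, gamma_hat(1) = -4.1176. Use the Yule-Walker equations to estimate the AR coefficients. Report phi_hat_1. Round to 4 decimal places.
\hat\phi_{1} = -0.7000

The Yule-Walker equations for an AR(p) process read, in matrix form,
  Gamma_p phi = r_p,   with   (Gamma_p)_{ij} = gamma(|i - j|),
                       (r_p)_i = gamma(i),   i,j = 1..p.
Substitute the sample gammas (Toeplitz matrix and right-hand side of size 1):
  Gamma_p = [[5.8824]]
  r_p     = [-4.1176]
With p = 1 this is the single equation gamma(0) phi_1 = gamma(1):
  phi_hat_1 = gamma(1) / gamma(0) = -4.1176 / 5.8824 = -0.7000.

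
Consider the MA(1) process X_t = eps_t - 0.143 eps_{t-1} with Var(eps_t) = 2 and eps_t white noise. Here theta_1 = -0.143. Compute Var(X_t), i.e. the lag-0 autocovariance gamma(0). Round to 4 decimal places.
\gamma(0) = 2.0409

For an MA(q) process X_t = eps_t + sum_i theta_i eps_{t-i} with
Var(eps_t) = sigma^2, the variance is
  gamma(0) = sigma^2 * (1 + sum_i theta_i^2).
  sum_i theta_i^2 = (-0.143)^2 = 0.020449.
  gamma(0) = 2 * (1 + 0.020449) = 2 * 1.020449 = 2.040898, which rounds to 2.0409.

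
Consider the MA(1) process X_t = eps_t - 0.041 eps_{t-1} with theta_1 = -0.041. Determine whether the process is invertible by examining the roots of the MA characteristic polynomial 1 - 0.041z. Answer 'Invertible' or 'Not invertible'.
\text{Invertible}

The MA(q) characteristic polynomial is P(z) = 1 - 0.041z.
Invertibility requires all roots to lie outside the unit circle, i.e. |z| > 1 for every root.
This is linear in z: 1 + (-0.041) z = 0  =>  z = -1/(-0.041) = 24.390244,  |z| = 24.390244.
Moduli of all roots: 24.3902.
All moduli strictly greater than 1? Yes.
Verdict: Invertible.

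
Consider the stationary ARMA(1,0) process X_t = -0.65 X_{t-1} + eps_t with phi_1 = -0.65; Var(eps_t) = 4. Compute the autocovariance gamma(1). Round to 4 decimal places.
\gamma(1) = -4.5022

Multiply the model equation by X_{t-k} and take expectations. With theta_0 = psi_0 = 1 and psi_j the MA(infinity) weights, this gives
  gamma(k) - sum_i phi_i gamma(k-i) = c_k,
  c_k = sigma^2 * sum_{j=k..q} theta_j psi_{j-k}   (c_k = 0 for k > q),
using gamma(-m) = gamma(m).
Pure AR (q = 0): c_0 = sigma^2 = 4, c_k = 0 for k >= 1.
Equations for k = 0 and k = 1 (AR order 1):
  gamma(0) = phi_1 gamma(1) + c_0
  gamma(1) = phi_1 gamma(0) + c_1
Substituting the second into the first: gamma(0) (1 - phi_1^2) = c_0 + phi_1 c_1, so
  gamma(0) = c_0 / (1 - phi_1^2) = 4 / (1 - (-0.65)^2) = 4 / 0.5775 = 6.926407.
  gamma(1) = phi_1 gamma(0) = (-0.65)(6.926407) = -4.502165.
Therefore gamma(1) = -4.5022 (to 4 decimal places).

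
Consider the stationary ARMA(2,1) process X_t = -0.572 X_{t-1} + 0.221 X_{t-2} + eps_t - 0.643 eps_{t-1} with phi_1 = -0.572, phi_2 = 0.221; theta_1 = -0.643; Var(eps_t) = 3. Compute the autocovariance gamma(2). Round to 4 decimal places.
\gamma(2) = 11.7600

Multiply the model equation by X_{t-k} and take expectations. With theta_0 = psi_0 = 1 and psi_j the MA(infinity) weights, this gives
  gamma(k) - sum_i phi_i gamma(k-i) = c_k,
  c_k = sigma^2 * sum_{j=k..q} theta_j psi_{j-k}   (c_k = 0 for k > q),
using gamma(-m) = gamma(m).
psi-weights needed (psi_j = theta_j + sum_i phi_i psi_{j-i}):
  psi_1 = theta_1 + phi_1 = -0.643 + (-0.572) = -1.215
Right-hand sides:
  c_0 = sigma^2 (1 + theta_1 psi_1) = 3 * (1 + (-0.643)(-1.215)) = 3 * 1.781245 = 5.343735
  c_1 = sigma^2 theta_1 = 3 * (-0.643) = -1.929
  c_2 = 0
Equations for k = 0, 1, 2 (AR order 2, c_2 = 0):
  (E0) gamma(0) = phi_1 gamma(1) + phi_2 gamma(2) + c_0
  (E1) gamma(1) = phi_1 gamma(0) + phi_2 gamma(1) + c_1
  (E2) gamma(2) = phi_1 gamma(1) + phi_2 gamma(0)
From (E1): gamma(1) = A gamma(0) + B with
  A = phi_1 / (1 - phi_2) = -0.572 / 0.779 = -0.734275,   B = c_1 / (1 - phi_2) = -1.929 / 0.779 = -2.476252.
Insert (E2) into (E0): gamma(0) (1 - phi_2^2) = phi_1 (1 + phi_2) gamma(1) + c_0.
  phi_1 (1 + phi_2) = (-0.572)(1.221) = -0.698412,   1 - phi_2^2 = 0.951159.
Replace gamma(1) by A gamma(0) + B and collect gamma(0):
  gamma(0) [0.951159 - (-0.698412)(-0.734275)] = (-0.698412)(-2.476252) + 5.343735
  gamma(0) * 0.438333 = 7.073179
  gamma(0) = 7.073179 / 0.438333 = 16.136552.
  gamma(1) = A gamma(0) + B = (-0.734275)(16.136552) + (-2.476252) = -14.324914.
  gamma(2) = phi_1 gamma(1) + phi_2 gamma(0) = (-0.572)(-14.324914) + (0.221)(16.136552) = 11.760029.
Therefore gamma(2) = 11.7600 (to 4 decimal places).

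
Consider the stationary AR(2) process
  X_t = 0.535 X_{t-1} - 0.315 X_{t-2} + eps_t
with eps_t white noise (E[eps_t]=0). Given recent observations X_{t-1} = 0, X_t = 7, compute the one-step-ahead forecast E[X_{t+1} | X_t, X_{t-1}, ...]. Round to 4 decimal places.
E[X_{t+1} \mid \mathcal F_t] = 3.7450

For an AR(p) model X_t = c + sum_i phi_i X_{t-i} + eps_t, the
one-step-ahead conditional mean is
  E[X_{t+1} | X_t, ...] = c + sum_i phi_i X_{t+1-i}.
Substitute known values:
  E[X_{t+1} | ...] = (0.535) * (7) + (-0.315) * (0)
                   = 3.7450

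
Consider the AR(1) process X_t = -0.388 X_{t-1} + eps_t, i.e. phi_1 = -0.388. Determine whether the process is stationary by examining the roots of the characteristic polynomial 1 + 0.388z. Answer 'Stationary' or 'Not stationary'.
\text{Stationary}

The AR(p) characteristic polynomial is P(z) = 1 + 0.388z.
Stationarity requires all roots to lie outside the unit circle, i.e. |z| > 1 for every root.
This is linear in z: 1 + (0.388) z = 0  =>  z = -1/(0.388) = -2.57732,  |z| = 2.57732.
Moduli of all roots: 2.5773.
All moduli strictly greater than 1? Yes.
Verdict: Stationary.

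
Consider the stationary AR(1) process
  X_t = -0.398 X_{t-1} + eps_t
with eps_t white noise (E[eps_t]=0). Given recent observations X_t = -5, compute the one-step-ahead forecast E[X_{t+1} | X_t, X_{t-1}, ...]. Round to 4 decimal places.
E[X_{t+1} \mid \mathcal F_t] = 1.9900

For an AR(p) model X_t = c + sum_i phi_i X_{t-i} + eps_t, the
one-step-ahead conditional mean is
  E[X_{t+1} | X_t, ...] = c + sum_i phi_i X_{t+1-i}.
Substitute known values:
  E[X_{t+1} | ...] = (-0.398) * (-5)
                   = 1.9900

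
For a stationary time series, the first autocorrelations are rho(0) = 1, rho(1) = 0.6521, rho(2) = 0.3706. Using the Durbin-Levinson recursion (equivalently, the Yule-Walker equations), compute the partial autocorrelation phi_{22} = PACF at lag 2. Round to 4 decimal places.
\phi_{22} = -0.0951

The PACF at lag k is phi_{kk}, the last component of the solution
to the Yule-Walker system G_k phi = r_k where
  (G_k)_{ij} = rho(|i - j|), (r_k)_i = rho(i), i,j = 1..k.
Equivalently, Durbin-Levinson gives phi_{kk} iteratively:
  phi_{11} = rho(1)
  phi_{kk} = [rho(k) - sum_{j=1..k-1} phi_{k-1,j} rho(k-j)]
            / [1 - sum_{j=1..k-1} phi_{k-1,j} rho(j)],
  phi_{k,j} = phi_{k-1,j} - phi_{kk} phi_{k-1,k-j},  j = 1..k-1.
Step k = 1:
  phi_11 = rho(1) = 0.6521.
Step k = 2:
  phi_22 = [rho(2) - phi_11 rho(1)] / [1 - phi_11 rho(1)] = [0.3706 - (0.6521)(0.6521)] / [1 - (0.6521)(0.6521)]
         = -0.05463441 / 0.57476559 = -0.0951.
Therefore phi_{22} = -0.0951.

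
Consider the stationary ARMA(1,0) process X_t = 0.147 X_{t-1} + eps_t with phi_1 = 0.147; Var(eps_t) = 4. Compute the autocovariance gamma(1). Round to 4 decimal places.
\gamma(1) = 0.6010

Multiply the model equation by X_{t-k} and take expectations. With theta_0 = psi_0 = 1 and psi_j the MA(infinity) weights, this gives
  gamma(k) - sum_i phi_i gamma(k-i) = c_k,
  c_k = sigma^2 * sum_{j=k..q} theta_j psi_{j-k}   (c_k = 0 for k > q),
using gamma(-m) = gamma(m).
Pure AR (q = 0): c_0 = sigma^2 = 4, c_k = 0 for k >= 1.
Equations for k = 0 and k = 1 (AR order 1):
  gamma(0) = phi_1 gamma(1) + c_0
  gamma(1) = phi_1 gamma(0) + c_1
Substituting the second into the first: gamma(0) (1 - phi_1^2) = c_0 + phi_1 c_1, so
  gamma(0) = c_0 / (1 - phi_1^2) = 4 / (1 - (0.147)^2) = 4 / 0.978391 = 4.088345.
  gamma(1) = phi_1 gamma(0) = (0.147)(4.088345) = 0.600987.
Therefore gamma(1) = 0.6010 (to 4 decimal places).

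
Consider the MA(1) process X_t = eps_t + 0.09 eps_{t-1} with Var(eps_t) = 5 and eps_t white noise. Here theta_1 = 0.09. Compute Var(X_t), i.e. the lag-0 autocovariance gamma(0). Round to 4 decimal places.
\gamma(0) = 5.0405

For an MA(q) process X_t = eps_t + sum_i theta_i eps_{t-i} with
Var(eps_t) = sigma^2, the variance is
  gamma(0) = sigma^2 * (1 + sum_i theta_i^2).
  sum_i theta_i^2 = (0.09)^2 = 0.0081.
  gamma(0) = 5 * (1 + 0.0081) = 5 * 1.0081 = 5.0405.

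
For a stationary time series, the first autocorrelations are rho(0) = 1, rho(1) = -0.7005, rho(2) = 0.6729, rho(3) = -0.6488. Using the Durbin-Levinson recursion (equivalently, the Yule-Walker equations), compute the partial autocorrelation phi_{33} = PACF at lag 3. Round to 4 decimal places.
\phi_{33} = -0.2149

The PACF at lag k is phi_{kk}, the last component of the solution
to the Yule-Walker system G_k phi = r_k where
  (G_k)_{ij} = rho(|i - j|), (r_k)_i = rho(i), i,j = 1..k.
Equivalently, Durbin-Levinson gives phi_{kk} iteratively:
  phi_{11} = rho(1)
  phi_{kk} = [rho(k) - sum_{j=1..k-1} phi_{k-1,j} rho(k-j)]
            / [1 - sum_{j=1..k-1} phi_{k-1,j} rho(j)],
  phi_{k,j} = phi_{k-1,j} - phi_{kk} phi_{k-1,k-j},  j = 1..k-1.
Step k = 1:
  phi_11 = rho(1) = -0.7005.
Step k = 2:
  phi_22 = [rho(2) - phi_11 rho(1)] / [1 - phi_11 rho(1)] = [0.6729 - (-0.7005)(-0.7005)] / [1 - (-0.7005)(-0.7005)]
         = 0.18219975 / 0.50929975 = 0.357746.
  Update: phi_21 = phi_11 - phi_22 phi_11 = -0.7005 - (0.357746)(-0.7005) = -0.449899.
Step k = 3:
  phi_33 = [rho(3) - phi_21 rho(2) - phi_22 rho(1)] / [1 - phi_21 rho(1) - phi_22 rho(2)]
    numerator   = -0.6488 - (-0.449899)(0.6729) - (0.357746)(-0.7005) = -0.09546203
    denominator = 1 - (-0.449899)(-0.7005) - (0.357746)(0.6729) = 0.44411859
  phi_33 = -0.09546203 / 0.44411859 = -0.2149.
Therefore phi_{33} = -0.2149.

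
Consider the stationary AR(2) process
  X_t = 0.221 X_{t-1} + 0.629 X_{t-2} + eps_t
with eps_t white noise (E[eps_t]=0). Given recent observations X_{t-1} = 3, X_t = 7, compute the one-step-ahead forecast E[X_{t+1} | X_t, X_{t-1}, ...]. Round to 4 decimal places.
E[X_{t+1} \mid \mathcal F_t] = 3.4340

For an AR(p) model X_t = c + sum_i phi_i X_{t-i} + eps_t, the
one-step-ahead conditional mean is
  E[X_{t+1} | X_t, ...] = c + sum_i phi_i X_{t+1-i}.
Substitute known values:
  E[X_{t+1} | ...] = (0.221) * (7) + (0.629) * (3)
                   = 3.4340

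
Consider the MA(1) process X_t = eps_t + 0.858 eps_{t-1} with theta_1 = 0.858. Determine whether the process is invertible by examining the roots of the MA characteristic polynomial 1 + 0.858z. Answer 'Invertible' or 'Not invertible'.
\text{Invertible}

The MA(q) characteristic polynomial is P(z) = 1 + 0.858z.
Invertibility requires all roots to lie outside the unit circle, i.e. |z| > 1 for every root.
This is linear in z: 1 + (0.858) z = 0  =>  z = -1/(0.858) = -1.165501,  |z| = 1.165501.
Moduli of all roots: 1.1655.
All moduli strictly greater than 1? Yes.
Verdict: Invertible.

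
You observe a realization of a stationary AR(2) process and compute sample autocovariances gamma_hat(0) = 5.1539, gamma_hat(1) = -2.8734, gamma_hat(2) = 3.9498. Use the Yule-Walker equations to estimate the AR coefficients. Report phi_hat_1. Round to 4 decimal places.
\hat\phi_{1} = -0.1890

The Yule-Walker equations for an AR(p) process read, in matrix form,
  Gamma_p phi = r_p,   with   (Gamma_p)_{ij} = gamma(|i - j|),
                       (r_p)_i = gamma(i),   i,j = 1..p.
Substitute the sample gammas (Toeplitz matrix and right-hand side of size 2):
  Gamma_p = [[5.1539, -2.8734], [-2.8734, 5.1539]]
  r_p     = [-2.8734, 3.9498]
Written out:
  5.1539 phi_1 - 2.8734 phi_2 = -2.8734
  -2.8734 phi_1 + 5.1539 phi_2 = 3.9498
Solve by Cramer's rule:
  det = gamma(0)^2 - gamma(1)^2 = (5.1539)^2 - (-2.8734)^2 = 26.56268521 - 8.25642756 = 18.30625765
  phi_hat_1 = [gamma(1) gamma(0) - gamma(1) gamma(2)] / det = [(-2.8734)(5.1539) - (-2.8734)(3.9498)] / 18.30625765 = -3.45986094 / 18.30625765 = -0.189
  phi_hat_2 = [gamma(0) gamma(2) - gamma(1)^2] / det = [(5.1539)(3.9498) - (-2.8734)^2] / 18.30625765 = 12.10044666 / 18.30625765 = 0.661
So phi_hat = [-0.1890, 0.6610].
Therefore phi_hat_1 = -0.1890.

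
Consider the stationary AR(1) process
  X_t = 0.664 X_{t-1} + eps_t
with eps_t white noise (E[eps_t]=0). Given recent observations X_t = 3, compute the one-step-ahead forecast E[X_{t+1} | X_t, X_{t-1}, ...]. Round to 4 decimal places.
E[X_{t+1} \mid \mathcal F_t] = 1.9920

For an AR(p) model X_t = c + sum_i phi_i X_{t-i} + eps_t, the
one-step-ahead conditional mean is
  E[X_{t+1} | X_t, ...] = c + sum_i phi_i X_{t+1-i}.
Substitute known values:
  E[X_{t+1} | ...] = (0.664) * (3)
                   = 1.9920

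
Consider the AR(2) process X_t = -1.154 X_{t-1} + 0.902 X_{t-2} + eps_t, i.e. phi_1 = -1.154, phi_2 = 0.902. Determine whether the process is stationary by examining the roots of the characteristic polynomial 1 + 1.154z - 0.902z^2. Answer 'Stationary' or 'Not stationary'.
\text{Not stationary}

The AR(p) characteristic polynomial is P(z) = 1 + 1.154z - 0.902z^2.
Stationarity requires all roots to lie outside the unit circle, i.e. |z| > 1 for every root.
Set 1 + (1.154) z + (-0.902) z^2 = 0, i.e. a z^2 + b z + c = 0 with a = -0.902, b = 1.154, c = 1.
Discriminant D = b^2 - 4ac = (1.154)^2 - 4*(-0.902)*1 = 1.331716 - (-3.608) = 4.939716.
D >= 0, so the roots are real: z = (-b +/- sqrt(D)) / (2a) = (-1.154 +/- 2.222547) / (-1.804).
  z_1 = (-1.154 + 2.222547) / (-1.804) = -0.5923,   |z_1| = 0.5923.
  z_2 = (-1.154 - 2.222547) / (-1.804) = 1.8717,   |z_2| = 1.8717.
Moduli of all roots: 0.5923, 1.8717.
All moduli strictly greater than 1? No.
Verdict: Not stationary.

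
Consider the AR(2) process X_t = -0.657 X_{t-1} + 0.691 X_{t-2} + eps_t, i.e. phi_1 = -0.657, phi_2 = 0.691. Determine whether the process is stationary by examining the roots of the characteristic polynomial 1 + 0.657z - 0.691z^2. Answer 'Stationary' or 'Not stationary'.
\text{Not stationary}

The AR(p) characteristic polynomial is P(z) = 1 + 0.657z - 0.691z^2.
Stationarity requires all roots to lie outside the unit circle, i.e. |z| > 1 for every root.
Set 1 + (0.657) z + (-0.691) z^2 = 0, i.e. a z^2 + b z + c = 0 with a = -0.691, b = 0.657, c = 1.
Discriminant D = b^2 - 4ac = (0.657)^2 - 4*(-0.691)*1 = 0.431649 - (-2.764) = 3.195649.
D >= 0, so the roots are real: z = (-b +/- sqrt(D)) / (2a) = (-0.657 +/- 1.787638) / (-1.382).
  z_1 = (-0.657 + 1.787638) / (-1.382) = -0.8181,   |z_1| = 0.8181.
  z_2 = (-0.657 - 1.787638) / (-1.382) = 1.7689,   |z_2| = 1.7689.
Moduli of all roots: 0.8181, 1.7689.
All moduli strictly greater than 1? No.
Verdict: Not stationary.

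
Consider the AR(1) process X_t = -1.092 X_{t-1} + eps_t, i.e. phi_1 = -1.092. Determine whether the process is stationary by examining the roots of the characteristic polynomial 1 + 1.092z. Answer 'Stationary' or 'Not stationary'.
\text{Not stationary}

The AR(p) characteristic polynomial is P(z) = 1 + 1.092z.
Stationarity requires all roots to lie outside the unit circle, i.e. |z| > 1 for every root.
This is linear in z: 1 + (1.092) z = 0  =>  z = -1/(1.092) = -0.915751,  |z| = 0.915751.
Moduli of all roots: 0.9158.
All moduli strictly greater than 1? No.
Verdict: Not stationary.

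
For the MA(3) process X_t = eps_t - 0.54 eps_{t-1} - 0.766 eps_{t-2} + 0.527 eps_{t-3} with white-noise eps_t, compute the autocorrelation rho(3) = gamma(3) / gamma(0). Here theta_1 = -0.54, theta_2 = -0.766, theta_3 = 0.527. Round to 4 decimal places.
\rho(3) = 0.2444

For an MA(q) process with theta_0 = 1, the autocovariance is
  gamma(k) = sigma^2 * sum_{i=0..q-k} theta_i * theta_{i+k},
and rho(k) = gamma(k) / gamma(0). Sigma^2 cancels.
  numerator   = (1)*(0.527) = 0.527.
  denominator = (1)^2 + (-0.54)^2 + (-0.766)^2 + (0.527)^2 = 2.156085.
  rho(3) = 0.527 / 2.156085 = 0.2444.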